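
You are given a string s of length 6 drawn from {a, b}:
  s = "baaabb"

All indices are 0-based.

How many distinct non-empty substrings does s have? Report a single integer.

rank→(start, suffix):
  0 → (1, 'aaabb')
  1 → (2, 'aabb')
  2 → (3, 'abb')
  3 → (5, 'b')
  4 → (0, 'baaabb')
  5 → (4, 'bb')

SA = [1, 2, 3, 5, 0, 4]
rank  pair      lcp
   1  s[1:],s[2:]  2  'aa'
   2  s[2:],s[3:]  1  'a'
   3  s[3:],s[5:]  0  ''
   4  s[5:],s[0:]  1  'b'
   5  s[0:],s[4:]  1  'b'

n(n+1)/2 = 6·7/2 = 21
Σ LCP = 0 + 2 + 1 + 0 + 1 + 1 = 5
distinct = 21 − 5 = 16

16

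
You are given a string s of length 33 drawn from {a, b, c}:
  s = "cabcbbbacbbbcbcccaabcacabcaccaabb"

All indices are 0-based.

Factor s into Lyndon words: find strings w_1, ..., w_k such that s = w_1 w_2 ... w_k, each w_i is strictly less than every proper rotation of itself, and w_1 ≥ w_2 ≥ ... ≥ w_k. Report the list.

["c", "abcbbbacbbbcbccc", "aabcacabcacc", "aabb"]

emit factor 1: 'c' (i=0, period=1)
emit factor 2: 'abcbbbacbbbcbccc' (i=1, period=16)
emit factor 3: 'aabcacabcacc' (i=17, period=12)
emit factor 4: 'aabb' (i=29, period=4)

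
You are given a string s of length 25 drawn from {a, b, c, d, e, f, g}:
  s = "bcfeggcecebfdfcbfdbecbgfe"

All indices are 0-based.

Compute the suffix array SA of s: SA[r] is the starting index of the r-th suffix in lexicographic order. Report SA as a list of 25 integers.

[0, 18, 15, 10, 21, 14, 20, 8, 6, 1, 17, 12, 24, 9, 19, 7, 3, 13, 16, 11, 23, 2, 5, 22, 4]

rank→(start, suffix):
  0 → (0, 'bcfeggcecebfdfcbfdbecbgfe')
  1 → (18, 'becbgfe')
  2 → (15, 'bfdbecbgfe')
  3 → (10, 'bfdfcbfdbecbgfe')
  4 → (21, 'bgfe')
  5 → (14, 'cbfdbecbgfe')
  6 → (20, 'cbgfe')
  7 → (8, 'cebfdfcbfdbecbgfe')
  8 → (6, 'cecebfdfcbfdbecbgfe')
  9 → (1, 'cfeggcecebfdfcbfdbecbgfe')
  10 → (17, 'dbecbgfe')
  11 → (12, 'dfcbfdbecbgfe')
  12 → (24, 'e')
  13 → (9, 'ebfdfcbfdbecbgfe')
  14 → (19, 'ecbgfe')
  15 → (7, 'ecebfdfcbfdbecbgfe')
  16 → (3, 'eggcecebfdfcbfdbecbgfe')
  17 → (13, 'fcbfdbecbgfe')
  18 → (16, 'fdbecbgfe')
  19 → (11, 'fdfcbfdbecbgfe')
  20 → (23, 'fe')
  21 → (2, 'feggcecebfdfcbfdbecbgfe')
  22 → (5, 'gcecebfdfcbfdbecbgfe')
  23 → (22, 'gfe')
  24 → (4, 'ggcecebfdfcbfdbecbgfe')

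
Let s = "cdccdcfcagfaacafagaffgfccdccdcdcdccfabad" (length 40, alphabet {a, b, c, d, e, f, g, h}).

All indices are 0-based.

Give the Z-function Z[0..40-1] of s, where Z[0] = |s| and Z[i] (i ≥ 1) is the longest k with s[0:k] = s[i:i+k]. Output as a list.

[40, 0, 1, 3, 0, 1, 0, 1, 0, 0, 0, 0, 0, 1, 0, 0, 0, 0, 0, 0, 0, 0, 0, 1, 6, 0, 1, 3, 0, 3, 0, 4, 0, 1, 1, 0, 0, 0, 0, 0]

Z[0]=40
i=1: i≥r, start 0; Z[1]=0
i=2: i≥r, start 0; Z[2]=1 grow→box=[2,3)
i=3: i≥r, start 0; Z[3]=3 grow→box=[3,6)
i=4: min(r-i=2, Z[1]=0)=0; Z[4]=0
i=5: min(r-i=1, Z[2]=1)=1; Z[5]=1
i=6: i≥r, start 0; Z[6]=0
i=7: i≥r, start 0; Z[7]=1 grow→box=[7,8)
i=8: i≥r, start 0; Z[8]=0
i=9: i≥r, start 0; Z[9]=0
i=10: i≥r, start 0; Z[10]=0
i=11: i≥r, start 0; Z[11]=0
i=12: i≥r, start 0; Z[12]=0
i=13: i≥r, start 0; Z[13]=1 grow→box=[13,14)
i=14: i≥r, start 0; Z[14]=0
i=15: i≥r, start 0; Z[15]=0
i=16: i≥r, start 0; Z[16]=0
i=17: i≥r, start 0; Z[17]=0
i=18: i≥r, start 0; Z[18]=0
i=19: i≥r, start 0; Z[19]=0
i=20: i≥r, start 0; Z[20]=0
i=21: i≥r, start 0; Z[21]=0
i=22: i≥r, start 0; Z[22]=0
i=23: i≥r, start 0; Z[23]=1 grow→box=[23,24)
i=24: i≥r, start 0; Z[24]=6 grow→box=[24,30)
i=25: min(r-i=5, Z[1]=0)=0; Z[25]=0
i=26: min(r-i=4, Z[2]=1)=1; Z[26]=1
i=27: min(r-i=3, Z[3]=3)=3; Z[27]=3
i=28: min(r-i=2, Z[4]=0)=0; Z[28]=0
i=29: min(r-i=1, Z[5]=1)=1; Z[29]=3 grow→box=[29,32)
i=30: min(r-i=2, Z[1]=0)=0; Z[30]=0
i=31: min(r-i=1, Z[2]=1)=1; Z[31]=4 grow→box=[31,35)
i=32: min(r-i=3, Z[1]=0)=0; Z[32]=0
i=33: min(r-i=2, Z[2]=1)=1; Z[33]=1
i=34: min(r-i=1, Z[3]=3)=1; Z[34]=1
i=35: i≥r, start 0; Z[35]=0
i=36: i≥r, start 0; Z[36]=0
i=37: i≥r, start 0; Z[37]=0
i=38: i≥r, start 0; Z[38]=0
i=39: i≥r, start 0; Z[39]=0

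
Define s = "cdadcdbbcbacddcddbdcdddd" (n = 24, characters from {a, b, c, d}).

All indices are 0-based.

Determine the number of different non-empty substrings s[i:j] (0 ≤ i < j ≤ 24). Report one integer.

rank | idx | suffix
   0 |  10 | acddcddbdcdddd
   1 |   2 | adcdbbcbacddcddbdcdddd
   2 |   9 | bacddcddbdcdddd
   3 |   6 | bbcbacddcddbdcdddd
   4 |   7 | bcbacddcddbdcdddd
   5 |  17 | bdcdddd
   6 |   8 | cbacddcddbdcdddd
   7 |   0 | cdadcdbbcbacddcddbdcdddd
   8 |   4 | cdbbcbacddcddbdcdddd
   9 |  14 | cddbdcdddd
  10 |  11 | cddcddbdcdddd
  11 |  19 | cdddd
  12 |  23 | d
  13 |   1 | dadcdbbcbacddcddbdcdddd
  14 |   5 | dbbcbacddcddbdcdddd
  15 |  16 | dbdcdddd
  16 |   3 | dcdbbcbacddcddbdcdddd
  17 |  13 | dcddbdcdddd
  18 |  18 | dcdddd
  19 |  22 | dd
  20 |  15 | ddbdcdddd
  21 |  12 | ddcddbdcdddd
  22 |  21 | ddd
  23 |  20 | dddd

SA = [10, 2, 9, 6, 7, 17, 8, 0, 4, 14, 11, 19, 23, 1, 5, 16, 3, 13, 18, 22, 15, 12, 21, 20]
rank  pair      lcp
   1  s[10:],s[2:]  1  'a'
   2  s[2:],s[9:]  0  ''
   3  s[9:],s[6:]  1  'b'
   4  s[6:],s[7:]  1  'b'
   5  s[7:],s[17:]  1  'b'
   6  s[17:],s[8:]  0  ''
   7  s[8:],s[0:]  1  'c'
   8  s[0:],s[4:]  2  'cd'
   9  s[4:],s[14:]  2  'cd'
  10  s[14:],s[11:]  3  'cdd'
  11  s[11:],s[19:]  3  'cdd'
  12  s[19:],s[23:]  0  ''
  13  s[23:],s[1:]  1  'd'
  14  s[1:],s[5:]  1  'd'
  15  s[5:],s[16:]  2  'db'
  16  s[16:],s[3:]  1  'd'
  17  s[3:],s[13:]  3  'dcd'
  18  s[13:],s[18:]  4  'dcdd'
  19  s[18:],s[22:]  1  'd'
  20  s[22:],s[15:]  2  'dd'
  21  s[15:],s[12:]  2  'dd'
  22  s[12:],s[21:]  2  'dd'
  23  s[21:],s[20:]  3  'ddd'

n(n+1)/2 = 24·25/2 = 300
Σ LCP = 0 + 1 + 0 + 1 + 1 + 1 + 0 + 1 + 2 + 2 + 3 + 3 + 0 + 1 + 1 + 2 + 1 + 3 + 4 + 1 + 2 + 2 + 2 + 3 = 37
distinct = 300 − 37 = 263

263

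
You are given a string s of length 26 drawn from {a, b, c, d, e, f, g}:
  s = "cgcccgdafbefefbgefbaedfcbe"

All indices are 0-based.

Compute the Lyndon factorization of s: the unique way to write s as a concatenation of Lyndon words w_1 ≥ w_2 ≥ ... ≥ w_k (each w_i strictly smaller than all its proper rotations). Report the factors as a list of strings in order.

["cg", "cccgd", "afbefefbgefb", "aedfcbe"]

emit factor 1: 'cg' (i=0, period=2)
emit factor 2: 'cccgd' (i=2, period=5)
emit factor 3: 'afbefefbgefb' (i=7, period=12)
emit factor 4: 'aedfcbe' (i=19, period=7)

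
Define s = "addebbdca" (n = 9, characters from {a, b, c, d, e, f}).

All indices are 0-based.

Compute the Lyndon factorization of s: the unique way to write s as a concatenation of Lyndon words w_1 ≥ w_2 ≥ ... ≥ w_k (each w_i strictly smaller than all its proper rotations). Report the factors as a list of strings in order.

emit factor 1: 'addebbdc' (i=0, period=8)
emit factor 2: 'a' (i=8, period=1)

["addebbdc", "a"]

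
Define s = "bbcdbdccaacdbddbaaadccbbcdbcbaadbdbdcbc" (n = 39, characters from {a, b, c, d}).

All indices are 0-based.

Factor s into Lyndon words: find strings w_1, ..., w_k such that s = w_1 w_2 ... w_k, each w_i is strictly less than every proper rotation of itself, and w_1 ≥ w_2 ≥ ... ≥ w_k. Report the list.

["bbcdbdcc", "aacdbddb", "aaadccbbcdbcbaadbdbdcbc"]

emit factor 1: 'bbcdbdcc' (i=0, period=8)
emit factor 2: 'aacdbddb' (i=8, period=8)
emit factor 3: 'aaadccbbcdbcbaadbdbdcbc' (i=16, period=23)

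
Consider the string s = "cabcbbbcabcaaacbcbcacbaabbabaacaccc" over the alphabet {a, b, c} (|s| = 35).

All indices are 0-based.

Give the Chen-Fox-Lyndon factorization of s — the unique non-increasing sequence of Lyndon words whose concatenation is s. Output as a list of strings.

["c", "abcbbbc", "abc", "aaacbcbcacbaabbabaacaccc"]

emit factor 1: 'c' (i=0, period=1)
emit factor 2: 'abcbbbc' (i=1, period=7)
emit factor 3: 'abc' (i=8, period=3)
emit factor 4: 'aaacbcbcacbaabbabaacaccc' (i=11, period=24)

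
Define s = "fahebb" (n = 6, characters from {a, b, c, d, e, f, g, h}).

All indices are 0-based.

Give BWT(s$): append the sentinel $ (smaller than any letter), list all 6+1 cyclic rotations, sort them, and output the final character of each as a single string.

rank  rotation last
    0  $fahebb  b
    1  ahebb$f  f
    2  b$faheb  b
    3  bb$fahe  e
    4  ebb$fah  h
    5  fahebb$  $
    6  hebb$fa  a

bfbeh$a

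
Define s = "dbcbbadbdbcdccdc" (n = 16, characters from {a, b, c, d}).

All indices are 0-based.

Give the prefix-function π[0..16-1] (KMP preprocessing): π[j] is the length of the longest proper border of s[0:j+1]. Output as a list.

π[0] = 0
j=1 s[j]='b': π[1]=0 (border '')
j=2 s[j]='c': π[2]=0 (border '')
j=3 s[j]='b': π[3]=0 (border '')
j=4 s[j]='b': π[4]=0 (border '')
j=5 s[j]='a': π[5]=0 (border '')
j=6 s[j]='d': π[6]=1 (border 'd')
j=7 s[j]='b': π[7]=2 (border 'db')
j=8 s[j]='d': k: 2→0; π[8]=1 (border 'd')
j=9 s[j]='b': π[9]=2 (border 'db')
j=10 s[j]='c': π[10]=3 (border 'dbc')
j=11 s[j]='d': k: 3→0; π[11]=1 (border 'd')
j=12 s[j]='c': k: 1→0; π[12]=0 (border '')
j=13 s[j]='c': π[13]=0 (border '')
j=14 s[j]='d': π[14]=1 (border 'd')
j=15 s[j]='c': k: 1→0; π[15]=0 (border '')

[0, 0, 0, 0, 0, 0, 1, 2, 1, 2, 3, 1, 0, 0, 1, 0]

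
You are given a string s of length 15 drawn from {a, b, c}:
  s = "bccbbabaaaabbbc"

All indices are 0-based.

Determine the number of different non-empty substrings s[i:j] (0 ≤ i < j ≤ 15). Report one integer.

100

rank→(start, suffix):
  0 → (7, 'aaaabbbc')
  1 → (8, 'aaabbbc')
  2 → (9, 'aabbbc')
  3 → (5, 'abaaaabbbc')
  4 → (10, 'abbbc')
  5 → (6, 'baaaabbbc')
  6 → (4, 'babaaaabbbc')
  7 → (3, 'bbabaaaabbbc')
  8 → (11, 'bbbc')
  9 → (12, 'bbc')
  10 → (13, 'bc')
  11 → (0, 'bccbbabaaaabbbc')
  12 → (14, 'c')
  13 → (2, 'cbbabaaaabbbc')
  14 → (1, 'ccbbabaaaabbbc')

SA = [7, 8, 9, 5, 10, 6, 4, 3, 11, 12, 13, 0, 14, 2, 1]
rank  pair      lcp
   1  s[7:],s[8:]  3  'aaa'
   2  s[8:],s[9:]  2  'aa'
   3  s[9:],s[5:]  1  'a'
   4  s[5:],s[10:]  2  'ab'
   5  s[10:],s[6:]  0  ''
   6  s[6:],s[4:]  2  'ba'
   7  s[4:],s[3:]  1  'b'
   8  s[3:],s[11:]  2  'bb'
   9  s[11:],s[12:]  2  'bb'
  10  s[12:],s[13:]  1  'b'
  11  s[13:],s[0:]  2  'bc'
  12  s[0:],s[14:]  0  ''
  13  s[14:],s[2:]  1  'c'
  14  s[2:],s[1:]  1  'c'

n(n+1)/2 = 15·16/2 = 120
Σ LCP = 0 + 3 + 2 + 1 + 2 + 0 + 2 + 1 + 2 + 2 + 1 + 2 + 0 + 1 + 1 = 20
distinct = 120 − 20 = 100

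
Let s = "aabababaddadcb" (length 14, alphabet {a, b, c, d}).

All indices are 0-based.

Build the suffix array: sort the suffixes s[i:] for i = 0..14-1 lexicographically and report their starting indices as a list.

[0, 1, 3, 5, 10, 7, 13, 2, 4, 6, 12, 9, 11, 8]

rank | idx | suffix
   0 |   0 | aabababaddadcb
   1 |   1 | abababaddadcb
   2 |   3 | ababaddadcb
   3 |   5 | abaddadcb
   4 |  10 | adcb
   5 |   7 | addadcb
   6 |  13 | b
   7 |   2 | bababaddadcb
   8 |   4 | babaddadcb
   9 |   6 | baddadcb
  10 |  12 | cb
  11 |   9 | dadcb
  12 |  11 | dcb
  13 |   8 | ddadcb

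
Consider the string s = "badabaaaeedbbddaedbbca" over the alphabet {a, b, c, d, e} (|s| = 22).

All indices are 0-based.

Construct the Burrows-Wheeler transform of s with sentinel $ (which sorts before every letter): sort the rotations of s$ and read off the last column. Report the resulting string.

acbadbdaa$ddbbbadeebaea

rank  rotation                 last
    0  $badabaaaeedbbddaedbbca  a
    1  a$badabaaaeedbbddaedbbc  c
    2  aaaeedbbddaedbbca$badab  b
    3  aaeedbbddaedbbca$badaba  a
    4  abaaaeedbbddaedbbca$bad  d
    5  adabaaaeedbbddaedbbca$b  b
    6  aedbbca$badabaaaeedbbdd  d
    7  aeedbbddaedbbca$badabaa  a
    8  baaaeedbbddaedbbca$bada  a
    9  badabaaaeedbbddaedbbca$  $
   10  bbca$badabaaaeedbbddaed  d
   11  bbddaedbbca$badabaaaeed  d
   12  bca$badabaaaeedbbddaedb  b
   13  bddaedbbca$badabaaaeedb  b
   14  ca$badabaaaeedbbddaedbb  b
   15  dabaaaeedbbddaedbbca$ba  a
   16  daedbbca$badabaaaeedbbd  d
   17  dbbca$badabaaaeedbbddae  e
   18  dbbddaedbbca$badabaaaee  e
   19  ddaedbbca$badabaaaeedbb  b
   20  edbbca$badabaaaeedbbdda  a
   21  edbbddaedbbca$badabaaae  e
   22  eedbbddaedbbca$badabaaa  a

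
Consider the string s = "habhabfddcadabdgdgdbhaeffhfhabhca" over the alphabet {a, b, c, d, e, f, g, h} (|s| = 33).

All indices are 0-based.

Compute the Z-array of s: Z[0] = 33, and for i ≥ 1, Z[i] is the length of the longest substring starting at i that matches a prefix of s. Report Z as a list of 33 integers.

Z[0]=33
i=1: i≥r, start 0; Z[1]=0
i=2: i≥r, start 0; Z[2]=0
i=3: i≥r, start 0; Z[3]=3 grow→box=[3,6)
i=4: min(r-i=2, Z[1]=0)=0; Z[4]=0
i=5: min(r-i=1, Z[2]=0)=0; Z[5]=0
i=6: i≥r, start 0; Z[6]=0
i=7: i≥r, start 0; Z[7]=0
i=8: i≥r, start 0; Z[8]=0
i=9: i≥r, start 0; Z[9]=0
i=10: i≥r, start 0; Z[10]=0
i=11: i≥r, start 0; Z[11]=0
i=12: i≥r, start 0; Z[12]=0
i=13: i≥r, start 0; Z[13]=0
i=14: i≥r, start 0; Z[14]=0
i=15: i≥r, start 0; Z[15]=0
i=16: i≥r, start 0; Z[16]=0
i=17: i≥r, start 0; Z[17]=0
i=18: i≥r, start 0; Z[18]=0
i=19: i≥r, start 0; Z[19]=0
i=20: i≥r, start 0; Z[20]=2 grow→box=[20,22)
i=21: min(r-i=1, Z[1]=0)=0; Z[21]=0
i=22: i≥r, start 0; Z[22]=0
i=23: i≥r, start 0; Z[23]=0
i=24: i≥r, start 0; Z[24]=0
i=25: i≥r, start 0; Z[25]=1 grow→box=[25,26)
i=26: i≥r, start 0; Z[26]=0
i=27: i≥r, start 0; Z[27]=4 grow→box=[27,31)
i=28: min(r-i=3, Z[1]=0)=0; Z[28]=0
i=29: min(r-i=2, Z[2]=0)=0; Z[29]=0
i=30: min(r-i=1, Z[3]=3)=1; Z[30]=1
i=31: i≥r, start 0; Z[31]=0
i=32: i≥r, start 0; Z[32]=0

[33, 0, 0, 3, 0, 0, 0, 0, 0, 0, 0, 0, 0, 0, 0, 0, 0, 0, 0, 0, 2, 0, 0, 0, 0, 1, 0, 4, 0, 0, 1, 0, 0]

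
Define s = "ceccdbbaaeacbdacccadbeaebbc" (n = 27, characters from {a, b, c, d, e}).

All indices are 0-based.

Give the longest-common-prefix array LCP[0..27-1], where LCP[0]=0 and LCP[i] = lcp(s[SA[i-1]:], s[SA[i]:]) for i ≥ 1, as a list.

rank | idx | suffix
   0 |   7 | aaeacbdacccadbeaebbc
   1 |  10 | acbdacccadbeaebbc
   2 |  14 | acccadbeaebbc
   3 |  18 | adbeaebbc
   4 |   8 | aeacbdacccadbeaebbc
   5 |  22 | aebbc
   6 |   6 | baaeacbdacccadbeaebbc
   7 |   5 | bbaaeacbdacccadbeaebbc
   8 |  24 | bbc
   9 |  25 | bc
  10 |  12 | bdacccadbeaebbc
  11 |  20 | beaebbc
  12 |  26 | c
  13 |  17 | cadbeaebbc
  14 |  11 | cbdacccadbeaebbc
  15 |  16 | ccadbeaebbc
  16 |  15 | cccadbeaebbc
  17 |   2 | ccdbbaaeacbdacccadbeaebbc
  18 |   3 | cdbbaaeacbdacccadbeaebbc
  19 |   0 | ceccdbbaaeacbdacccadbeaebbc
  20 |  13 | dacccadbeaebbc
  21 |   4 | dbbaaeacbdacccadbeaebbc
  22 |  19 | dbeaebbc
  23 |   9 | eacbdacccadbeaebbc
  24 |  21 | eaebbc
  25 |  23 | ebbc
  26 |   1 | eccdbbaaeacbdacccadbeaebbc

SA = [7, 10, 14, 18, 8, 22, 6, 5, 24, 25, 12, 20, 26, 17, 11, 16, 15, 2, 3, 0, 13, 4, 19, 9, 21, 23, 1]
[i] adj suffixes → lcp
  [1] 7/10 → 1 ('a')
  [2] 10/14 → 2 ('ac')
  [3] 14/18 → 1 ('a')
  [4] 18/8 → 1 ('a')
  [5] 8/22 → 2 ('ae')
  [6] 22/6 → 0 ('')
  [7] 6/5 → 1 ('b')
  [8] 5/24 → 2 ('bb')
  [9] 24/25 → 1 ('b')
  [10] 25/12 → 1 ('b')
  [11] 12/20 → 1 ('b')
  [12] 20/26 → 0 ('')
  [13] 26/17 → 1 ('c')
  [14] 17/11 → 1 ('c')
  [15] 11/16 → 1 ('c')
  [16] 16/15 → 2 ('cc')
  [17] 15/2 → 2 ('cc')
  [18] 2/3 → 1 ('c')
  [19] 3/0 → 1 ('c')
  [20] 0/13 → 0 ('')
  [21] 13/4 → 1 ('d')
  [22] 4/19 → 2 ('db')
  [23] 19/9 → 0 ('')
  [24] 9/21 → 2 ('ea')
  [25] 21/23 → 1 ('e')
  [26] 23/1 → 1 ('e')

[0, 1, 2, 1, 1, 2, 0, 1, 2, 1, 1, 1, 0, 1, 1, 1, 2, 2, 1, 1, 0, 1, 2, 0, 2, 1, 1]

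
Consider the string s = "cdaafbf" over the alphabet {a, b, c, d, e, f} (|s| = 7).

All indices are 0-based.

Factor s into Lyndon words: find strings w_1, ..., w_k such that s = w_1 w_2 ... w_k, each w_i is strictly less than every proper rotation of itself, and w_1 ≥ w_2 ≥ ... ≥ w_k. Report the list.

emit factor 1: 'cd' (i=0, period=2)
emit factor 2: 'aafbf' (i=2, period=5)

["cd", "aafbf"]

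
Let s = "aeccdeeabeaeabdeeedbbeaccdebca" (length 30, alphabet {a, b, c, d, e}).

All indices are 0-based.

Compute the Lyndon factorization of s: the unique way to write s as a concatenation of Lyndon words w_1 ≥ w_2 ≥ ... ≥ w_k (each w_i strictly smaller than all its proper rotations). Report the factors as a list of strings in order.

["aeccdee", "abeae", "abdeeedbbeaccdebc", "a"]

emit factor 1: 'aeccdee' (i=0, period=7)
emit factor 2: 'abeae' (i=7, period=5)
emit factor 3: 'abdeeedbbeaccdebc' (i=12, period=17)
emit factor 4: 'a' (i=29, period=1)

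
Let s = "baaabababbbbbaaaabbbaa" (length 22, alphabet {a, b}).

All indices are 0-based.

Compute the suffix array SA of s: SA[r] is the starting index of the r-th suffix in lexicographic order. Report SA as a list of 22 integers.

[21, 20, 13, 1, 14, 2, 15, 3, 5, 16, 7, 19, 12, 0, 4, 6, 18, 11, 17, 10, 9, 8]

rank→(start, suffix):
  0 → (21, 'a')
  1 → (20, 'aa')
  2 → (13, 'aaaabbbaa')
  3 → (1, 'aaabababbbbbaaaabbbaa')
  4 → (14, 'aaabbbaa')
  5 → (2, 'aabababbbbbaaaabbbaa')
  6 → (15, 'aabbbaa')
  7 → (3, 'abababbbbbaaaabbbaa')
  8 → (5, 'ababbbbbaaaabbbaa')
  9 → (16, 'abbbaa')
  10 → (7, 'abbbbbaaaabbbaa')
  11 → (19, 'baa')
  12 → (12, 'baaaabbbaa')
  13 → (0, 'baaabababbbbbaaaabbbaa')
  14 → (4, 'bababbbbbaaaabbbaa')
  15 → (6, 'babbbbbaaaabbbaa')
  16 → (18, 'bbaa')
  17 → (11, 'bbaaaabbbaa')
  18 → (17, 'bbbaa')
  19 → (10, 'bbbaaaabbbaa')
  20 → (9, 'bbbbaaaabbbaa')
  21 → (8, 'bbbbbaaaabbbaa')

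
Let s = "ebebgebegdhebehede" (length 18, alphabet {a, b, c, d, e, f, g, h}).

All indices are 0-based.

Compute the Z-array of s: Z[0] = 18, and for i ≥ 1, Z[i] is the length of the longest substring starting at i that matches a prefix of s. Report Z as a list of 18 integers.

[18, 0, 2, 0, 0, 3, 0, 1, 0, 0, 0, 3, 0, 1, 0, 1, 0, 1]

Z[0]=18
i=1: i≥r, start 0; Z[1]=0
i=2: i≥r, start 0; Z[2]=2 scan→box=[2,4)
i=3: min(r-i=1, Z[1]=0)=0; Z[3]=0
i=4: i≥r, start 0; Z[4]=0
i=5: i≥r, start 0; Z[5]=3 scan→box=[5,8)
i=6: min(r-i=2, Z[1]=0)=0; Z[6]=0
i=7: min(r-i=1, Z[2]=2)=1; Z[7]=1
i=8: i≥r, start 0; Z[8]=0
i=9: i≥r, start 0; Z[9]=0
i=10: i≥r, start 0; Z[10]=0
i=11: i≥r, start 0; Z[11]=3 scan→box=[11,14)
i=12: min(r-i=2, Z[1]=0)=0; Z[12]=0
i=13: min(r-i=1, Z[2]=2)=1; Z[13]=1
i=14: i≥r, start 0; Z[14]=0
i=15: i≥r, start 0; Z[15]=1 scan→box=[15,16)
i=16: i≥r, start 0; Z[16]=0
i=17: i≥r, start 0; Z[17]=1 scan→box=[17,18)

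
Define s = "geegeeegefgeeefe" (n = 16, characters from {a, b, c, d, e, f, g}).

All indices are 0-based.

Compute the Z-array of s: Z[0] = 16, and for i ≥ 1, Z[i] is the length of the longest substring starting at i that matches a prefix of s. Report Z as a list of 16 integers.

[16, 0, 0, 3, 0, 0, 0, 2, 0, 0, 3, 0, 0, 0, 0, 0]

Z[0]=16
i=1: i≥r, start 0; Z[1]=0
i=2: i≥r, start 0; Z[2]=0
i=3: i≥r, start 0; Z[3]=3 extend→box=[3,6)
i=4: min(r-i=2, Z[1]=0)=0; Z[4]=0
i=5: min(r-i=1, Z[2]=0)=0; Z[5]=0
i=6: i≥r, start 0; Z[6]=0
i=7: i≥r, start 0; Z[7]=2 extend→box=[7,9)
i=8: min(r-i=1, Z[1]=0)=0; Z[8]=0
i=9: i≥r, start 0; Z[9]=0
i=10: i≥r, start 0; Z[10]=3 extend→box=[10,13)
i=11: min(r-i=2, Z[1]=0)=0; Z[11]=0
i=12: min(r-i=1, Z[2]=0)=0; Z[12]=0
i=13: i≥r, start 0; Z[13]=0
i=14: i≥r, start 0; Z[14]=0
i=15: i≥r, start 0; Z[15]=0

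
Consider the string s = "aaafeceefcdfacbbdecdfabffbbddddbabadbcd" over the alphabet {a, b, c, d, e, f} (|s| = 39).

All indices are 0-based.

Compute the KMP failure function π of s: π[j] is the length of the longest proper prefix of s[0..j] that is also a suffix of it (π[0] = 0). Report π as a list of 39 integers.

π[0] = 0
j=1 s[j]='a': π[1]=1 (border 'a')
j=2 s[j]='a': π[2]=2 (border 'aa')
j=3 s[j]='f': k: 2→1→0; π[3]=0 (border '')
j=4 s[j]='e': π[4]=0 (border '')
j=5 s[j]='c': π[5]=0 (border '')
j=6 s[j]='e': π[6]=0 (border '')
j=7 s[j]='e': π[7]=0 (border '')
j=8 s[j]='f': π[8]=0 (border '')
j=9 s[j]='c': π[9]=0 (border '')
j=10 s[j]='d': π[10]=0 (border '')
j=11 s[j]='f': π[11]=0 (border '')
j=12 s[j]='a': π[12]=1 (border 'a')
j=13 s[j]='c': k: 1→0; π[13]=0 (border '')
j=14 s[j]='b': π[14]=0 (border '')
j=15 s[j]='b': π[15]=0 (border '')
j=16 s[j]='d': π[16]=0 (border '')
j=17 s[j]='e': π[17]=0 (border '')
j=18 s[j]='c': π[18]=0 (border '')
j=19 s[j]='d': π[19]=0 (border '')
j=20 s[j]='f': π[20]=0 (border '')
j=21 s[j]='a': π[21]=1 (border 'a')
j=22 s[j]='b': k: 1→0; π[22]=0 (border '')
j=23 s[j]='f': π[23]=0 (border '')
j=24 s[j]='f': π[24]=0 (border '')
j=25 s[j]='b': π[25]=0 (border '')
j=26 s[j]='b': π[26]=0 (border '')
j=27 s[j]='d': π[27]=0 (border '')
j=28 s[j]='d': π[28]=0 (border '')
j=29 s[j]='d': π[29]=0 (border '')
j=30 s[j]='d': π[30]=0 (border '')
j=31 s[j]='b': π[31]=0 (border '')
j=32 s[j]='a': π[32]=1 (border 'a')
j=33 s[j]='b': k: 1→0; π[33]=0 (border '')
j=34 s[j]='a': π[34]=1 (border 'a')
j=35 s[j]='d': k: 1→0; π[35]=0 (border '')
j=36 s[j]='b': π[36]=0 (border '')
j=37 s[j]='c': π[37]=0 (border '')
j=38 s[j]='d': π[38]=0 (border '')

[0, 1, 2, 0, 0, 0, 0, 0, 0, 0, 0, 0, 1, 0, 0, 0, 0, 0, 0, 0, 0, 1, 0, 0, 0, 0, 0, 0, 0, 0, 0, 0, 1, 0, 1, 0, 0, 0, 0]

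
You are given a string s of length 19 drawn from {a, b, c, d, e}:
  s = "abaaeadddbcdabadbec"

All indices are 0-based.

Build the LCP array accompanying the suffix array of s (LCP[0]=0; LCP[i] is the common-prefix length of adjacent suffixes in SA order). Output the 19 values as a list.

[0, 1, 3, 1, 2, 1, 0, 2, 1, 1, 0, 1, 0, 1, 2, 1, 2, 0, 1]

rank→(start, suffix):
  0 → (2, 'aaeadddbcdabadbec')
  1 → (0, 'abaaeadddbcdabadbec')
  2 → (12, 'abadbec')
  3 → (14, 'adbec')
  4 → (5, 'adddbcdabadbec')
  5 → (3, 'aeadddbcdabadbec')
  6 → (1, 'baaeadddbcdabadbec')
  7 → (13, 'badbec')
  8 → (9, 'bcdabadbec')
  9 → (16, 'bec')
  10 → (18, 'c')
  11 → (10, 'cdabadbec')
  12 → (11, 'dabadbec')
  13 → (8, 'dbcdabadbec')
  14 → (15, 'dbec')
  15 → (7, 'ddbcdabadbec')
  16 → (6, 'dddbcdabadbec')
  17 → (4, 'eadddbcdabadbec')
  18 → (17, 'ec')

SA = [2, 0, 12, 14, 5, 3, 1, 13, 9, 16, 18, 10, 11, 8, 15, 7, 6, 4, 17]
rank  pair      lcp
   1  s[2:],s[0:]  1  'a'
   2  s[0:],s[12:]  3  'aba'
   3  s[12:],s[14:]  1  'a'
   4  s[14:],s[5:]  2  'ad'
   5  s[5:],s[3:]  1  'a'
   6  s[3:],s[1:]  0  ''
   7  s[1:],s[13:]  2  'ba'
   8  s[13:],s[9:]  1  'b'
   9  s[9:],s[16:]  1  'b'
  10  s[16:],s[18:]  0  ''
  11  s[18:],s[10:]  1  'c'
  12  s[10:],s[11:]  0  ''
  13  s[11:],s[8:]  1  'd'
  14  s[8:],s[15:]  2  'db'
  15  s[15:],s[7:]  1  'd'
  16  s[7:],s[6:]  2  'dd'
  17  s[6:],s[4:]  0  ''
  18  s[4:],s[17:]  1  'e'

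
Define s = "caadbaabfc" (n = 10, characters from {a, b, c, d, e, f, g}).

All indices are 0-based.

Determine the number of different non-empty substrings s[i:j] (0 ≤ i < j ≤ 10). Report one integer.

rank | idx | suffix
   0 |   5 | aabfc
   1 |   1 | aadbaabfc
   2 |   6 | abfc
   3 |   2 | adbaabfc
   4 |   4 | baabfc
   5 |   7 | bfc
   6 |   9 | c
   7 |   0 | caadbaabfc
   8 |   3 | dbaabfc
   9 |   8 | fc

SA = [5, 1, 6, 2, 4, 7, 9, 0, 3, 8]
i: (SA[i-1],SA[i]) lcp shared
  1: (5,1) 2 'aa'
  2: (1,6) 1 'a'
  3: (6,2) 1 'a'
  4: (2,4) 0 ''
  5: (4,7) 1 'b'
  6: (7,9) 0 ''
  7: (9,0) 1 'c'
  8: (0,3) 0 ''
  9: (3,8) 0 ''

n(n+1)/2 = 10·11/2 = 55
Σ LCP = 0 + 2 + 1 + 1 + 0 + 1 + 0 + 1 + 0 + 0 = 6
distinct = 55 − 6 = 49

49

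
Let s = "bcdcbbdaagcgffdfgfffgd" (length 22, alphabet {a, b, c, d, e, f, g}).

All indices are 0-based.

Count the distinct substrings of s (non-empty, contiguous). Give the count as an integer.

232

rank | idx | suffix
   0 |   7 | aagcgffdfgfffgd
   1 |   8 | agcgffdfgfffgd
   2 |   4 | bbdaagcgffdfgfffgd
   3 |   0 | bcdcbbdaagcgffdfgfffgd
   4 |   5 | bdaagcgffdfgfffgd
   5 |   3 | cbbdaagcgffdfgfffgd
   6 |   1 | cdcbbdaagcgffdfgfffgd
   7 |  10 | cgffdfgfffgd
   8 |  21 | d
   9 |   6 | daagcgffdfgfffgd
  10 |   2 | dcbbdaagcgffdfgfffgd
  11 |  14 | dfgfffgd
  12 |  13 | fdfgfffgd
  13 |  12 | ffdfgfffgd
  14 |  17 | fffgd
  15 |  18 | ffgd
  16 |  19 | fgd
  17 |  15 | fgfffgd
  18 |   9 | gcgffdfgfffgd
  19 |  20 | gd
  20 |  11 | gffdfgfffgd
  21 |  16 | gfffgd

SA = [7, 8, 4, 0, 5, 3, 1, 10, 21, 6, 2, 14, 13, 12, 17, 18, 19, 15, 9, 20, 11, 16]
[i] adj suffixes → lcp
  [1] 7/8 → 1 ('a')
  [2] 8/4 → 0 ('')
  [3] 4/0 → 1 ('b')
  [4] 0/5 → 1 ('b')
  [5] 5/3 → 0 ('')
  [6] 3/1 → 1 ('c')
  [7] 1/10 → 1 ('c')
  [8] 10/21 → 0 ('')
  [9] 21/6 → 1 ('d')
  [10] 6/2 → 1 ('d')
  [11] 2/14 → 1 ('d')
  [12] 14/13 → 0 ('')
  [13] 13/12 → 1 ('f')
  [14] 12/17 → 2 ('ff')
  [15] 17/18 → 2 ('ff')
  [16] 18/19 → 1 ('f')
  [17] 19/15 → 2 ('fg')
  [18] 15/9 → 0 ('')
  [19] 9/20 → 1 ('g')
  [20] 20/11 → 1 ('g')
  [21] 11/16 → 3 ('gff')

n(n+1)/2 = 22·23/2 = 253
Σ LCP = 0 + 1 + 0 + 1 + 1 + 0 + 1 + 1 + 0 + 1 + 1 + 1 + 0 + 1 + 2 + 2 + 1 + 2 + 0 + 1 + 1 + 3 = 21
distinct = 253 − 21 = 232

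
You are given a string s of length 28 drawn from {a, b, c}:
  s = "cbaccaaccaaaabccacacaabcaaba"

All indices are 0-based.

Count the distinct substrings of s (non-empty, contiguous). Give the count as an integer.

344

rank | idx | suffix
   0 |  27 | a
   1 |   9 | aaaabccacacaabcaaba
   2 |  10 | aaabccacacaabcaaba
   3 |  24 | aaba
   4 |  20 | aabcaaba
   5 |  11 | aabccacacaabcaaba
   6 |   5 | aaccaaaabccacacaabcaaba
   7 |  25 | aba
   8 |  21 | abcaaba
   9 |  12 | abccacacaabcaaba
  10 |  18 | acaabcaaba
  11 |  16 | acacaabcaaba
  12 |   6 | accaaaabccacacaabcaaba
  13 |   2 | accaaccaaaabccacacaabcaaba
  14 |  26 | ba
  15 |   1 | baccaaccaaaabccacacaabcaaba
  16 |  22 | bcaaba
  17 |  13 | bccacacaabcaaba
  18 |   8 | caaaabccacacaabcaaba
  19 |  23 | caaba
  20 |  19 | caabcaaba
  21 |   4 | caaccaaaabccacacaabcaaba
  22 |  17 | cacaabcaaba
  23 |  15 | cacacaabcaaba
  24 |   0 | cbaccaaccaaaabccacacaabcaaba
  25 |   7 | ccaaaabccacacaabcaaba
  26 |   3 | ccaaccaaaabccacacaabcaaba
  27 |  14 | ccacacaabcaaba

SA = [27, 9, 10, 24, 20, 11, 5, 25, 21, 12, 18, 16, 6, 2, 26, 1, 22, 13, 8, 23, 19, 4, 17, 15, 0, 7, 3, 14]
[i] adj suffixes → lcp
  [1] 27/9 → 1 ('a')
  [2] 9/10 → 3 ('aaa')
  [3] 10/24 → 2 ('aa')
  [4] 24/20 → 3 ('aab')
  [5] 20/11 → 4 ('aabc')
  [6] 11/5 → 2 ('aa')
  [7] 5/25 → 1 ('a')
  [8] 25/21 → 2 ('ab')
  [9] 21/12 → 3 ('abc')
  [10] 12/18 → 1 ('a')
  [11] 18/16 → 3 ('aca')
  [12] 16/6 → 2 ('ac')
  [13] 6/2 → 5 ('accaa')
  [14] 2/26 → 0 ('')
  [15] 26/1 → 2 ('ba')
  [16] 1/22 → 1 ('b')
  [17] 22/13 → 2 ('bc')
  [18] 13/8 → 0 ('')
  [19] 8/23 → 3 ('caa')
  [20] 23/19 → 4 ('caab')
  [21] 19/4 → 3 ('caa')
  [22] 4/17 → 2 ('ca')
  [23] 17/15 → 4 ('caca')
  [24] 15/0 → 1 ('c')
  [25] 0/7 → 1 ('c')
  [26] 7/3 → 4 ('ccaa')
  [27] 3/14 → 3 ('cca')

n(n+1)/2 = 28·29/2 = 406
Σ LCP = 0 + 1 + 3 + 2 + 3 + 4 + 2 + 1 + 2 + 3 + 1 + 3 + 2 + 5 + 0 + 2 + 1 + 2 + 0 + 3 + 4 + 3 + 2 + 4 + 1 + 1 + 4 + 3 = 62
distinct = 406 − 62 = 344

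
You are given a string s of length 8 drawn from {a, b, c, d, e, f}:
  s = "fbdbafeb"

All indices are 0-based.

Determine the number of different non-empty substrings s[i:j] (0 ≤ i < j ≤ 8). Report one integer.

rank→(start, suffix):
  0 → (4, 'afeb')
  1 → (7, 'b')
  2 → (3, 'bafeb')
  3 → (1, 'bdbafeb')
  4 → (2, 'dbafeb')
  5 → (6, 'eb')
  6 → (0, 'fbdbafeb')
  7 → (5, 'feb')

SA = [4, 7, 3, 1, 2, 6, 0, 5]
i: (SA[i-1],SA[i]) lcp shared
  1: (4,7) 0 ''
  2: (7,3) 1 'b'
  3: (3,1) 1 'b'
  4: (1,2) 0 ''
  5: (2,6) 0 ''
  6: (6,0) 0 ''
  7: (0,5) 1 'f'

n(n+1)/2 = 8·9/2 = 36
Σ LCP = 0 + 0 + 1 + 1 + 0 + 0 + 0 + 1 = 3
distinct = 36 − 3 = 33

33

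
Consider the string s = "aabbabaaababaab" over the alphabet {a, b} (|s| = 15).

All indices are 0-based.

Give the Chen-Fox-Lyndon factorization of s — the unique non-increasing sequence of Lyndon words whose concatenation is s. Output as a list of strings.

emit factor 1: 'aabbab' (i=0, period=6)
emit factor 2: 'aaababaab' (i=6, period=9)

["aabbab", "aaababaab"]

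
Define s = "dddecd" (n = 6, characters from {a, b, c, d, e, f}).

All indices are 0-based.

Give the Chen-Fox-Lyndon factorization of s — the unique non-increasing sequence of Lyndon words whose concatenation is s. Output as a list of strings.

emit factor 1: 'ddde' (i=0, period=4)
emit factor 2: 'cd' (i=4, period=2)

["ddde", "cd"]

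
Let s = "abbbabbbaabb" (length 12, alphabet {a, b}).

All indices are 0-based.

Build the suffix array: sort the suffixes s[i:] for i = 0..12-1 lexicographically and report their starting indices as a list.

sorted suffixes:
  #0 SA[0]=8  'aabb'
  #1 SA[1]=9  'abb'
  #2 SA[2]=4  'abbbaabb'
  #3 SA[3]=0  'abbbabbbaabb'
  #4 SA[4]=11  'b'
  #5 SA[5]=7  'baabb'
  #6 SA[6]=3  'babbbaabb'
  #7 SA[7]=10  'bb'
  #8 SA[8]=6  'bbaabb'
  #9 SA[9]=2  'bbabbbaabb'
  #10 SA[10]=5  'bbbaabb'
  #11 SA[11]=1  'bbbabbbaabb'

[8, 9, 4, 0, 11, 7, 3, 10, 6, 2, 5, 1]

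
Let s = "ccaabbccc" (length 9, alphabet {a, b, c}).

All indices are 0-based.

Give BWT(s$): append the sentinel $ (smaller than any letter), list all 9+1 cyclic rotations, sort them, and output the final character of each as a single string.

rank  rotation    last
    0  $ccaabbccc  c
    1  aabbccc$cc  c
    2  abbccc$cca  a
    3  bbccc$ccaa  a
    4  bccc$ccaab  b
    5  c$ccaabbcc  c
    6  caabbccc$c  c
    7  cc$ccaabbc  c
    8  ccaabbccc$  $
    9  ccc$ccaabb  b

ccaabccc$b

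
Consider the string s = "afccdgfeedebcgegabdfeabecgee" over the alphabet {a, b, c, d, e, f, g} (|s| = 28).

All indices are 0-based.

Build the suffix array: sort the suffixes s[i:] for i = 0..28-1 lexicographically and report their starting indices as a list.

rank | idx | suffix
   0 |  16 | abdfeabecgee
   1 |  21 | abecgee
   2 |   0 | afccdgfeedebcgegabdfeabecgee
   3 |  11 | bcgegabdfeabecgee
   4 |  17 | bdfeabecgee
   5 |  22 | becgee
   6 |   2 | ccdgfeedebcgegabdfeabecgee
   7 |   3 | cdgfeedebcgegabdfeabecgee
   8 |  24 | cgee
   9 |  12 | cgegabdfeabecgee
  10 |   9 | debcgegabdfeabecgee
  11 |  18 | dfeabecgee
  12 |   4 | dgfeedebcgegabdfeabecgee
  13 |  27 | e
  14 |  20 | eabecgee
  15 |  10 | ebcgegabdfeabecgee
  16 |  23 | ecgee
  17 |   8 | edebcgegabdfeabecgee
  18 |  26 | ee
  19 |   7 | eedebcgegabdfeabecgee
  20 |  14 | egabdfeabecgee
  21 |   1 | fccdgfeedebcgegabdfeabecgee
  22 |  19 | feabecgee
  23 |   6 | feedebcgegabdfeabecgee
  24 |  15 | gabdfeabecgee
  25 |  25 | gee
  26 |  13 | gegabdfeabecgee
  27 |   5 | gfeedebcgegabdfeabecgee

[16, 21, 0, 11, 17, 22, 2, 3, 24, 12, 9, 18, 4, 27, 20, 10, 23, 8, 26, 7, 14, 1, 19, 6, 15, 25, 13, 5]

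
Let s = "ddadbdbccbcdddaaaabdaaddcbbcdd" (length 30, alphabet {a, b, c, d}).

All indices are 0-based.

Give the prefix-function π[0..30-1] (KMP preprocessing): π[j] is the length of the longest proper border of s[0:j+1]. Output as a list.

[0, 1, 0, 1, 0, 1, 0, 0, 0, 0, 0, 1, 2, 2, 3, 0, 0, 0, 0, 1, 0, 0, 1, 2, 0, 0, 0, 0, 1, 2]

π[0] = 0
j=1 s[j]='d': π[1]=1 (border 'd')
j=2 s[j]='a': k: 1→0; π[2]=0 (border '')
j=3 s[j]='d': π[3]=1 (border 'd')
j=4 s[j]='b': k: 1→0; π[4]=0 (border '')
j=5 s[j]='d': π[5]=1 (border 'd')
j=6 s[j]='b': k: 1→0; π[6]=0 (border '')
j=7 s[j]='c': π[7]=0 (border '')
j=8 s[j]='c': π[8]=0 (border '')
j=9 s[j]='b': π[9]=0 (border '')
j=10 s[j]='c': π[10]=0 (border '')
j=11 s[j]='d': π[11]=1 (border 'd')
j=12 s[j]='d': π[12]=2 (border 'dd')
j=13 s[j]='d': k: 2→1; π[13]=2 (border 'dd')
j=14 s[j]='a': π[14]=3 (border 'dda')
j=15 s[j]='a': k: 3→0; π[15]=0 (border '')
j=16 s[j]='a': π[16]=0 (border '')
j=17 s[j]='a': π[17]=0 (border '')
j=18 s[j]='b': π[18]=0 (border '')
j=19 s[j]='d': π[19]=1 (border 'd')
j=20 s[j]='a': k: 1→0; π[20]=0 (border '')
j=21 s[j]='a': π[21]=0 (border '')
j=22 s[j]='d': π[22]=1 (border 'd')
j=23 s[j]='d': π[23]=2 (border 'dd')
j=24 s[j]='c': k: 2→1→0; π[24]=0 (border '')
j=25 s[j]='b': π[25]=0 (border '')
j=26 s[j]='b': π[26]=0 (border '')
j=27 s[j]='c': π[27]=0 (border '')
j=28 s[j]='d': π[28]=1 (border 'd')
j=29 s[j]='d': π[29]=2 (border 'dd')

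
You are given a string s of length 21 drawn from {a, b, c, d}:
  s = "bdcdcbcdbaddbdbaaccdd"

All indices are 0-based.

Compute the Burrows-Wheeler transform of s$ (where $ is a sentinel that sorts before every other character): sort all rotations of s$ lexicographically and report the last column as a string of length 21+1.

rank  rotation                last
    0  $bdcdcbcdbaddbdbaaccdd  d
    1  aaccdd$bdcdcbcdbaddbdb  b
    2  accdd$bdcdcbcdbaddbdba  a
    3  addbdbaaccdd$bdcdcbcdb  b
    4  baaccdd$bdcdcbcdbaddbd  d
    5  baddbdbaaccdd$bdcdcbcd  d
    6  bcdbaddbdbaaccdd$bdcdc  c
    7  bdbaaccdd$bdcdcbcdbadd  d
    8  bdcdcbcdbaddbdbaaccdd$  $
    9  cbcdbaddbdbaaccdd$bdcd  d
   10  ccdd$bdcdcbcdbaddbdbaa  a
   11  cdbaddbdbaaccdd$bdcdcb  b
   12  cdcbcdbaddbdbaaccdd$bd  d
   13  cdd$bdcdcbcdbaddbdbaac  c
   14  d$bdcdcbcdbaddbdbaaccd  d
   15  dbaaccdd$bdcdcbcdbaddb  b
   16  dbaddbdbaaccdd$bdcdcbc  c
   17  dbdbaaccdd$bdcdcbcdbad  d
   18  dcbcdbaddbdbaaccdd$bdc  c
   19  dcdcbcdbaddbdbaaccdd$b  b
   20  dd$bdcdcbcdbaddbdbaacc  c
   21  ddbdbaaccdd$bdcdcbcdba  a

dbabddcd$dabdcdbcdcbca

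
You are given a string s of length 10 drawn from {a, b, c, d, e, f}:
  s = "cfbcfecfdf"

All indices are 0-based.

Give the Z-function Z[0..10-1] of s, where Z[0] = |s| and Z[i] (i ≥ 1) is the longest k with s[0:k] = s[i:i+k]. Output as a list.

[10, 0, 0, 2, 0, 0, 2, 0, 0, 0]

Z[0]=10
i=1: i≥r, start 0; Z[1]=0
i=2: i≥r, start 0; Z[2]=0
i=3: i≥r, start 0; Z[3]=2 scan→box=[3,5)
i=4: min(r-i=1, Z[1]=0)=0; Z[4]=0
i=5: i≥r, start 0; Z[5]=0
i=6: i≥r, start 0; Z[6]=2 scan→box=[6,8)
i=7: min(r-i=1, Z[1]=0)=0; Z[7]=0
i=8: i≥r, start 0; Z[8]=0
i=9: i≥r, start 0; Z[9]=0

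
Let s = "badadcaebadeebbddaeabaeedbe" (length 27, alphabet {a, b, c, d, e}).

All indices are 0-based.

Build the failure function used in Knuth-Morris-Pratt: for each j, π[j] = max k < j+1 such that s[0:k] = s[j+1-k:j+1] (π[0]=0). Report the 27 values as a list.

[0, 0, 0, 0, 0, 0, 0, 0, 1, 2, 3, 0, 0, 1, 1, 0, 0, 0, 0, 0, 1, 2, 0, 0, 0, 1, 0]

π[0] = 0
j=1 s[j]='a': π[1]=0 (border '')
j=2 s[j]='d': π[2]=0 (border '')
j=3 s[j]='a': π[3]=0 (border '')
j=4 s[j]='d': π[4]=0 (border '')
j=5 s[j]='c': π[5]=0 (border '')
j=6 s[j]='a': π[6]=0 (border '')
j=7 s[j]='e': π[7]=0 (border '')
j=8 s[j]='b': π[8]=1 (border 'b')
j=9 s[j]='a': π[9]=2 (border 'ba')
j=10 s[j]='d': π[10]=3 (border 'bad')
j=11 s[j]='e': k: 3→0; π[11]=0 (border '')
j=12 s[j]='e': π[12]=0 (border '')
j=13 s[j]='b': π[13]=1 (border 'b')
j=14 s[j]='b': k: 1→0; π[14]=1 (border 'b')
j=15 s[j]='d': k: 1→0; π[15]=0 (border '')
j=16 s[j]='d': π[16]=0 (border '')
j=17 s[j]='a': π[17]=0 (border '')
j=18 s[j]='e': π[18]=0 (border '')
j=19 s[j]='a': π[19]=0 (border '')
j=20 s[j]='b': π[20]=1 (border 'b')
j=21 s[j]='a': π[21]=2 (border 'ba')
j=22 s[j]='e': k: 2→0; π[22]=0 (border '')
j=23 s[j]='e': π[23]=0 (border '')
j=24 s[j]='d': π[24]=0 (border '')
j=25 s[j]='b': π[25]=1 (border 'b')
j=26 s[j]='e': k: 1→0; π[26]=0 (border '')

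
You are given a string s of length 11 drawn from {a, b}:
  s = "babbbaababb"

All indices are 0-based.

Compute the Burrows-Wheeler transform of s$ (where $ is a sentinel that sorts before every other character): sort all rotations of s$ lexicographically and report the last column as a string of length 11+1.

bbabbbba$aba

rank  rotation      last
    0  $babbbaababb  b
    1  aababb$babbb  b
    2  ababb$babbba  a
    3  abb$babbbaab  b
    4  abbbaababb$b  b
    5  b$babbbaabab  b
    6  baababb$babb  b
    7  babb$babbbaa  a
    8  babbbaababb$  $
    9  bb$babbbaaba  a
   10  bbaababb$bab  b
   11  bbbaababb$ba  a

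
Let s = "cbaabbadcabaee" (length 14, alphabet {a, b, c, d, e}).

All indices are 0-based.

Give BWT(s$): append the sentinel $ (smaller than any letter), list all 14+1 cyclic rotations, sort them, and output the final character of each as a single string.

rank  rotation         last
    0  $cbaabbadcabaee  e
    1  aabbadcabaee$cb  b
    2  abaee$cbaabbadc  c
    3  abbadcabaee$cba  a
    4  adcabaee$cbaabb  b
    5  aee$cbaabbadcab  b
    6  baabbadcabaee$c  c
    7  badcabaee$cbaab  b
    8  baee$cbaabbadca  a
    9  bbadcabaee$cbaa  a
   10  cabaee$cbaabbad  d
   11  cbaabbadcabaee$  $
   12  dcabaee$cbaabba  a
   13  e$cbaabbadcabae  e
   14  ee$cbaabbadcaba  a

ebcabbcbaad$aea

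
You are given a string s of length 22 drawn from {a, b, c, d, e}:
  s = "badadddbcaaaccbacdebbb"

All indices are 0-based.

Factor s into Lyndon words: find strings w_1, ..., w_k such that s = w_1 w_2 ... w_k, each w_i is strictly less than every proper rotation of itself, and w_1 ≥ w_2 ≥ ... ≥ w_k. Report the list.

emit factor 1: 'b' (i=0, period=1)
emit factor 2: 'adadddbc' (i=1, period=8)
emit factor 3: 'aaaccbacdebbb' (i=9, period=13)

["b", "adadddbc", "aaaccbacdebbb"]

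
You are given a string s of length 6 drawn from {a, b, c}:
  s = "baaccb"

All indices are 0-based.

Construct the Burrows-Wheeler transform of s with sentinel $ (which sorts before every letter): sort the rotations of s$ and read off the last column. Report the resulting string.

bbac$ca

rank  rotation last
    0  $baaccb  b
    1  aaccb$b  b
    2  accb$ba  a
    3  b$baacc  c
    4  baaccb$  $
    5  cb$baac  c
    6  ccb$baa  a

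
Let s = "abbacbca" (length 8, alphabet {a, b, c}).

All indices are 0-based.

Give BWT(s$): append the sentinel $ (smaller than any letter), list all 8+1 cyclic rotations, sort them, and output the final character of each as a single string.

rank  rotation   last
    0  $abbacbca  a
    1  a$abbacbc  c
    2  abbacbca$  $
    3  acbca$abb  b
    4  bacbca$ab  b
    5  bbacbca$a  a
    6  bca$abbac  c
    7  ca$abbacb  b
    8  cbca$abba  a

ac$bbacba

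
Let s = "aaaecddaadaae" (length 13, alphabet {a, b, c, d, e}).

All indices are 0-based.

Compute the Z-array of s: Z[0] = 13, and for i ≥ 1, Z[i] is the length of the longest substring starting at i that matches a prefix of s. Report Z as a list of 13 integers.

Z[0]=13
i=1: i≥r, start 0; Z[1]=2 extend→box=[1,3)
i=2: min(r-i=1, Z[1]=2)=1; Z[2]=1
i=3: i≥r, start 0; Z[3]=0
i=4: i≥r, start 0; Z[4]=0
i=5: i≥r, start 0; Z[5]=0
i=6: i≥r, start 0; Z[6]=0
i=7: i≥r, start 0; Z[7]=2 extend→box=[7,9)
i=8: min(r-i=1, Z[1]=2)=1; Z[8]=1
i=9: i≥r, start 0; Z[9]=0
i=10: i≥r, start 0; Z[10]=2 extend→box=[10,12)
i=11: min(r-i=1, Z[1]=2)=1; Z[11]=1
i=12: i≥r, start 0; Z[12]=0

[13, 2, 1, 0, 0, 0, 0, 2, 1, 0, 2, 1, 0]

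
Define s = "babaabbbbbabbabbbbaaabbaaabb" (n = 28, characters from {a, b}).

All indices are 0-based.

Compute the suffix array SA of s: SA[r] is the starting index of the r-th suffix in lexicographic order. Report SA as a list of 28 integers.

[23, 18, 24, 19, 3, 1, 25, 20, 10, 13, 4, 27, 22, 17, 2, 0, 9, 12, 26, 21, 16, 8, 11, 15, 7, 14, 6, 5]

sorted suffixes:
  #0 SA[0]=23  'aaabb'
  #1 SA[1]=18  'aaabbaaabb'
  #2 SA[2]=24  'aabb'
  #3 SA[3]=19  'aabbaaabb'
  #4 SA[4]=3  'aabbbbbabbabbbbaaabbaaabb'
  #5 SA[5]=1  'abaabbbbbabbabbbbaaabbaaabb'
  #6 SA[6]=25  'abb'
  #7 SA[7]=20  'abbaaabb'
  #8 SA[8]=10  'abbabbbbaaabbaaabb'
  #9 SA[9]=13  'abbbbaaabbaaabb'
  #10 SA[10]=4  'abbbbbabbabbbbaaabbaaabb'
  #11 SA[11]=27  'b'
  #12 SA[12]=22  'baaabb'
  #13 SA[13]=17  'baaabbaaabb'
  #14 SA[14]=2  'baabbbbbabbabbbbaaabbaaabb'
  #15 SA[15]=0  'babaabbbbbabbabbbbaaabbaaabb'
  #16 SA[16]=9  'babbabbbbaaabbaaabb'
  #17 SA[17]=12  'babbbbaaabbaaabb'
  #18 SA[18]=26  'bb'
  #19 SA[19]=21  'bbaaabb'
  #20 SA[20]=16  'bbaaabbaaabb'
  #21 SA[21]=8  'bbabbabbbbaaabbaaabb'
  #22 SA[22]=11  'bbabbbbaaabbaaabb'
  #23 SA[23]=15  'bbbaaabbaaabb'
  #24 SA[24]=7  'bbbabbabbbbaaabbaaabb'
  #25 SA[25]=14  'bbbbaaabbaaabb'
  #26 SA[26]=6  'bbbbabbabbbbaaabbaaabb'
  #27 SA[27]=5  'bbbbbabbabbbbaaabbaaabb'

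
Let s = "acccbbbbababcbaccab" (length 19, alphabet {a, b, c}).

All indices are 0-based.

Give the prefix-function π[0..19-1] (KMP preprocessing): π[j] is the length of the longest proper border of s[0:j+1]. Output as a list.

[0, 0, 0, 0, 0, 0, 0, 0, 1, 0, 1, 0, 0, 0, 1, 2, 3, 1, 0]

π[0] = 0
j=1 s[j]='c': π[1]=0 (border '')
j=2 s[j]='c': π[2]=0 (border '')
j=3 s[j]='c': π[3]=0 (border '')
j=4 s[j]='b': π[4]=0 (border '')
j=5 s[j]='b': π[5]=0 (border '')
j=6 s[j]='b': π[6]=0 (border '')
j=7 s[j]='b': π[7]=0 (border '')
j=8 s[j]='a': π[8]=1 (border 'a')
j=9 s[j]='b': k: 1→0; π[9]=0 (border '')
j=10 s[j]='a': π[10]=1 (border 'a')
j=11 s[j]='b': k: 1→0; π[11]=0 (border '')
j=12 s[j]='c': π[12]=0 (border '')
j=13 s[j]='b': π[13]=0 (border '')
j=14 s[j]='a': π[14]=1 (border 'a')
j=15 s[j]='c': π[15]=2 (border 'ac')
j=16 s[j]='c': π[16]=3 (border 'acc')
j=17 s[j]='a': k: 3→0; π[17]=1 (border 'a')
j=18 s[j]='b': k: 1→0; π[18]=0 (border '')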